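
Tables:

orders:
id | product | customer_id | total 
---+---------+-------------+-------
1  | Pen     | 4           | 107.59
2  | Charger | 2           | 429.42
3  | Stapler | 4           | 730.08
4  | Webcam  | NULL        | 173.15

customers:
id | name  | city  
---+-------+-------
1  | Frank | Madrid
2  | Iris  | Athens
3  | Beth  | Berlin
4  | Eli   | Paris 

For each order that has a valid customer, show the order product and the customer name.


INNER JOIN keeps only orders rows whose customer_id matches an id in customers. Walk through each order:
  - order 1 (Pen): customer_id=4 -> matches Eli
  - order 2 (Charger): customer_id=2 -> matches Iris
  - order 3 (Stapler): customer_id=4 -> matches Eli
  - order 4 (Webcam): customer_id=NULL, no match -> dropped
So 1 of 4 rows is dropped.

SQL:
SELECT a.product, b.name AS customer
FROM orders a
INNER JOIN customers b ON a.customer_id = b.id

Result:
product | customer
--------+---------
Pen     | Eli     
Charger | Iris    
Stapler | Eli     


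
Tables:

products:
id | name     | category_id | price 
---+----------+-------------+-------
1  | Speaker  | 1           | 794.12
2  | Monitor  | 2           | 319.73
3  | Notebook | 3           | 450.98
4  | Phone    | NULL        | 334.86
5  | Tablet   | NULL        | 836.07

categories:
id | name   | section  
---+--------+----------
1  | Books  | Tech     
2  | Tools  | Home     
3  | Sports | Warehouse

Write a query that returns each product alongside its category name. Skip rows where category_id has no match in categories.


INNER JOIN keeps only products rows whose category_id matches an id in categories. Walk through each product:
  - product 1 (Speaker): category_id=1 -> matches Books
  - product 2 (Monitor): category_id=2 -> matches Tools
  - product 3 (Notebook): category_id=3 -> matches Sports
  - product 4 (Phone): category_id=NULL, no match -> dropped
  - product 5 (Tablet): category_id=NULL, no match -> dropped
So 2 of 5 rows are dropped.

SQL:
SELECT a.name, b.name AS category
FROM products a
INNER JOIN categories b ON a.category_id = b.id

Result:
name     | category
---------+---------
Speaker  | Books   
Monitor  | Tools   
Notebook | Sports  


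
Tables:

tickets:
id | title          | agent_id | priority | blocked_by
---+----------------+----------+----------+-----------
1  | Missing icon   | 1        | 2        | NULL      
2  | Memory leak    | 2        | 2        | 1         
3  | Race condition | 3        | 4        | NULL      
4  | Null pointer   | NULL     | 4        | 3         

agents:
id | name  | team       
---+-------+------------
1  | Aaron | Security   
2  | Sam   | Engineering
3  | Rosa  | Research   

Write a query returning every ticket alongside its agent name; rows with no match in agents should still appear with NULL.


LEFT JOIN keeps every row from tickets (the left table); where agent_id has no match in agents, the agent columns become NULL. Walk through each ticket:
  - ticket 1 (Missing icon): agent_id=1 -> matches Aaron
  - ticket 2 (Memory leak): agent_id=2 -> matches Sam
  - ticket 3 (Race condition): agent_id=3 -> matches Rosa
  - ticket 4 (Null pointer): agent_id=NULL, no match -> kept with NULL
All 4 rows appear; 1 has NULL agent.

SQL:
SELECT a.title, b.name AS agent
FROM tickets a
LEFT JOIN agents b ON a.agent_id = b.id

Result:
title          | agent
---------------+------
Missing icon   | Aaron
Memory leak    | Sam  
Race condition | Rosa 
Null pointer   | NULL 


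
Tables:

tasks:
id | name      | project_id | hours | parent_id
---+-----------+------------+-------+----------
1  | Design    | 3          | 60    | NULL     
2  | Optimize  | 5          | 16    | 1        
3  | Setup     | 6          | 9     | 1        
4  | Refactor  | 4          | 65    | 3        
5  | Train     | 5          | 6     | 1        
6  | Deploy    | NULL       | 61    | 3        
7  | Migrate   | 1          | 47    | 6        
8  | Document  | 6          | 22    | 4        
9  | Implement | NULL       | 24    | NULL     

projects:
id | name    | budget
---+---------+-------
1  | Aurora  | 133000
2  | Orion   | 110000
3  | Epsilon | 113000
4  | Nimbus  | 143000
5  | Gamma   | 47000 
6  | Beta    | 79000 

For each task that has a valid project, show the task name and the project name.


INNER JOIN keeps only tasks rows whose project_id matches an id in projects. Walk through each task:
  - task 1 (Design): project_id=3 -> matches Epsilon
  - task 2 (Optimize): project_id=5 -> matches Gamma
  - task 3 (Setup): project_id=6 -> matches Beta
  - task 4 (Refactor): project_id=4 -> matches Nimbus
  - task 5 (Train): project_id=5 -> matches Gamma
  - task 6 (Deploy): project_id=NULL, no match -> dropped
  - task 7 (Migrate): project_id=1 -> matches Aurora
  - task 8 (Document): project_id=6 -> matches Beta
  - task 9 (Implement): project_id=NULL, no match -> dropped
So 2 of 9 rows are dropped.

SQL:
SELECT a.name, b.name AS project
FROM tasks a
INNER JOIN projects b ON a.project_id = b.id

Result:
name     | project
---------+--------
Design   | Epsilon
Optimize | Gamma  
Setup    | Beta   
Refactor | Nimbus 
Train    | Gamma  
Migrate  | Aurora 
Document | Beta   


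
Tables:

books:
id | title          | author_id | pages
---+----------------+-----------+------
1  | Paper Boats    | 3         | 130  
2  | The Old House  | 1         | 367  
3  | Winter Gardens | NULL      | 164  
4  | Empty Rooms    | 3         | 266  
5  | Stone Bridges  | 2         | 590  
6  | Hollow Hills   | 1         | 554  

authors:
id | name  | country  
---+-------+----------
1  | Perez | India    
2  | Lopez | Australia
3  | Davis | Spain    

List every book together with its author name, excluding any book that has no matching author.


INNER JOIN keeps only books rows whose author_id matches an id in authors. Walk through each book:
  - book 1 (Paper Boats): author_id=3 -> matches Davis
  - book 2 (The Old House): author_id=1 -> matches Perez
  - book 3 (Winter Gardens): author_id=NULL, no match -> dropped
  - book 4 (Empty Rooms): author_id=3 -> matches Davis
  - book 5 (Stone Bridges): author_id=2 -> matches Lopez
  - book 6 (Hollow Hills): author_id=1 -> matches Perez
So 1 of 6 rows is dropped.

SQL:
SELECT a.title, b.name AS author
FROM books a
INNER JOIN authors b ON a.author_id = b.id

Result:
title         | author
--------------+-------
Paper Boats   | Davis 
The Old House | Perez 
Empty Rooms   | Davis 
Stone Bridges | Lopez 
Hollow Hills  | Perez 


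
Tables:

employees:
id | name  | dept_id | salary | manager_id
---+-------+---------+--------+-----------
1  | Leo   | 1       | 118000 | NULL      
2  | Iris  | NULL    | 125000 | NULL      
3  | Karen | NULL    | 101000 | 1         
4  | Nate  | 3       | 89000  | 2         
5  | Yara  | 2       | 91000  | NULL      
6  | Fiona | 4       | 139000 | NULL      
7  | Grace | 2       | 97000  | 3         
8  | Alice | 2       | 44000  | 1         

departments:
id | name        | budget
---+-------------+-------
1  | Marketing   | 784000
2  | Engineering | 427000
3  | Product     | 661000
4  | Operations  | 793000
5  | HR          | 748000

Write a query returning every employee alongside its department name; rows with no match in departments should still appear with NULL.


LEFT JOIN keeps every row from employees (the left table); where dept_id has no match in departments, the department columns become NULL. Walk through each employee:
  - employee 1 (Leo): dept_id=1 -> matches Marketing
  - employee 2 (Iris): dept_id=NULL, no match -> kept with NULL
  - employee 3 (Karen): dept_id=NULL, no match -> kept with NULL
  - employee 4 (Nate): dept_id=3 -> matches Product
  - employee 5 (Yara): dept_id=2 -> matches Engineering
  - employee 6 (Fiona): dept_id=4 -> matches Operations
  - employee 7 (Grace): dept_id=2 -> matches Engineering
  - employee 8 (Alice): dept_id=2 -> matches Engineering
All 8 rows appear; 2 have NULL department.

SQL:
SELECT a.name, b.name AS department
FROM employees a
LEFT JOIN departments b ON a.dept_id = b.id

Result:
name  | department 
------+------------
Leo   | Marketing  
Iris  | NULL       
Karen | NULL       
Nate  | Product    
Yara  | Engineering
Fiona | Operations 
Grace | Engineering
Alice | Engineering


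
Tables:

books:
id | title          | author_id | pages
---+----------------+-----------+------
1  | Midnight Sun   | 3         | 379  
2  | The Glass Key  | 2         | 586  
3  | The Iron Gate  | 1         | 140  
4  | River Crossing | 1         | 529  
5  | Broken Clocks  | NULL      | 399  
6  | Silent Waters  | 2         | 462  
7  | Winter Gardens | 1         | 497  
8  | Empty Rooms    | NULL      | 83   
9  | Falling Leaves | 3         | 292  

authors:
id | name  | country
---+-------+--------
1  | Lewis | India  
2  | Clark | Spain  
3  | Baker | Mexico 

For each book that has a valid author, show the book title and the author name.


INNER JOIN keeps only books rows whose author_id matches an id in authors. Walk through each book:
  - book 1 (Midnight Sun): author_id=3 -> matches Baker
  - book 2 (The Glass Key): author_id=2 -> matches Clark
  - book 3 (The Iron Gate): author_id=1 -> matches Lewis
  - book 4 (River Crossing): author_id=1 -> matches Lewis
  - book 5 (Broken Clocks): author_id=NULL, no match -> dropped
  - book 6 (Silent Waters): author_id=2 -> matches Clark
  - book 7 (Winter Gardens): author_id=1 -> matches Lewis
  - book 8 (Empty Rooms): author_id=NULL, no match -> dropped
  - book 9 (Falling Leaves): author_id=3 -> matches Baker
So 2 of 9 rows are dropped.

SQL:
SELECT a.title, b.name AS author
FROM books a
INNER JOIN authors b ON a.author_id = b.id

Result:
title          | author
---------------+-------
Midnight Sun   | Baker 
The Glass Key  | Clark 
The Iron Gate  | Lewis 
River Crossing | Lewis 
Silent Waters  | Clark 
Winter Gardens | Lewis 
Falling Leaves | Baker 


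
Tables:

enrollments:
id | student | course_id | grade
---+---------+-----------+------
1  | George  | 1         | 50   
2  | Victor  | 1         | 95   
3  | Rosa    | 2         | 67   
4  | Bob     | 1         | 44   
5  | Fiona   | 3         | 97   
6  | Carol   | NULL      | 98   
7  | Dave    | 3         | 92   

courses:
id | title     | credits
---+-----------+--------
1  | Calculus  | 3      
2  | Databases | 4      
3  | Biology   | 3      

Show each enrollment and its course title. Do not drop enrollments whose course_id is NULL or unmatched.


LEFT JOIN keeps every row from enrollments (the left table); where course_id has no match in courses, the course columns become NULL. Walk through each enrollment:
  - enrollment 1 (George): course_id=1 -> matches Calculus
  - enrollment 2 (Victor): course_id=1 -> matches Calculus
  - enrollment 3 (Rosa): course_id=2 -> matches Databases
  - enrollment 4 (Bob): course_id=1 -> matches Calculus
  - enrollment 5 (Fiona): course_id=3 -> matches Biology
  - enrollment 6 (Carol): course_id=NULL, no match -> kept with NULL
  - enrollment 7 (Dave): course_id=3 -> matches Biology
All 7 rows appear; 1 has NULL course.

SQL:
SELECT a.student, b.title AS course
FROM enrollments a
LEFT JOIN courses b ON a.course_id = b.id

Result:
student | course   
--------+----------
George  | Calculus 
Victor  | Calculus 
Rosa    | Databases
Bob     | Calculus 
Fiona   | Biology  
Carol   | NULL     
Dave    | Biology  


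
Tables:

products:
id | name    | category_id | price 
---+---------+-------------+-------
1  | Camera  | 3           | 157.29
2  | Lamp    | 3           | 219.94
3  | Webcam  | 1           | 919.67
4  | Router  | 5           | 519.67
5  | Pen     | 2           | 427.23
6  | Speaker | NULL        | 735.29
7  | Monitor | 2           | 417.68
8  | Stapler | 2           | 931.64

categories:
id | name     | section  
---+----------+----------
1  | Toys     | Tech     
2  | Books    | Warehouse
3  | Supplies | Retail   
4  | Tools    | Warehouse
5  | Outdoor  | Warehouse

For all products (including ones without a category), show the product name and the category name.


LEFT JOIN keeps every row from products (the left table); where category_id has no match in categories, the category columns become NULL. Walk through each product:
  - product 1 (Camera): category_id=3 -> matches Supplies
  - product 2 (Lamp): category_id=3 -> matches Supplies
  - product 3 (Webcam): category_id=1 -> matches Toys
  - product 4 (Router): category_id=5 -> matches Outdoor
  - product 5 (Pen): category_id=2 -> matches Books
  - product 6 (Speaker): category_id=NULL, no match -> kept with NULL
  - product 7 (Monitor): category_id=2 -> matches Books
  - product 8 (Stapler): category_id=2 -> matches Books
All 8 rows appear; 1 has NULL category.

SQL:
SELECT a.name, b.name AS category
FROM products a
LEFT JOIN categories b ON a.category_id = b.id

Result:
name    | category
--------+---------
Camera  | Supplies
Lamp    | Supplies
Webcam  | Toys    
Router  | Outdoor 
Pen     | Books   
Speaker | NULL    
Monitor | Books   
Stapler | Books   


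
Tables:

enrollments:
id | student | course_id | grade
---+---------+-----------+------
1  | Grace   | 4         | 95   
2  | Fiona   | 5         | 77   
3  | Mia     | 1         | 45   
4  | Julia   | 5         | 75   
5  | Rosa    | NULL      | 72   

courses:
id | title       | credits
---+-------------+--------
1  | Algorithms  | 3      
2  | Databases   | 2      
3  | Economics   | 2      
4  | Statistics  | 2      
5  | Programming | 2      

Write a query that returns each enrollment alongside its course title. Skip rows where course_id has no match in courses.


INNER JOIN keeps only enrollments rows whose course_id matches an id in courses. Walk through each enrollment:
  - enrollment 1 (Grace): course_id=4 -> matches Statistics
  - enrollment 2 (Fiona): course_id=5 -> matches Programming
  - enrollment 3 (Mia): course_id=1 -> matches Algorithms
  - enrollment 4 (Julia): course_id=5 -> matches Programming
  - enrollment 5 (Rosa): course_id=NULL, no match -> dropped
So 1 of 5 rows is dropped.

SQL:
SELECT a.student, b.title AS course
FROM enrollments a
INNER JOIN courses b ON a.course_id = b.id

Result:
student | course     
--------+------------
Grace   | Statistics 
Fiona   | Programming
Mia     | Algorithms 
Julia   | Programming


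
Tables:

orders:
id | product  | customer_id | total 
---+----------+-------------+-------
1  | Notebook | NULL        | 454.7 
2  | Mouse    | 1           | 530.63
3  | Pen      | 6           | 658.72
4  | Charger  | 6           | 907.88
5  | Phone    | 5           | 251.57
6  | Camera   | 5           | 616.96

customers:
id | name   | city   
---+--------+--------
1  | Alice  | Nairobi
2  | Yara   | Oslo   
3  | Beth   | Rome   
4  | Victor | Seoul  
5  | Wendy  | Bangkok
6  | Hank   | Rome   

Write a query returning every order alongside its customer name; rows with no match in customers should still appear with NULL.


LEFT JOIN keeps every row from orders (the left table); where customer_id has no match in customers, the customer columns become NULL. Walk through each order:
  - order 1 (Notebook): customer_id=NULL, no match -> kept with NULL
  - order 2 (Mouse): customer_id=1 -> matches Alice
  - order 3 (Pen): customer_id=6 -> matches Hank
  - order 4 (Charger): customer_id=6 -> matches Hank
  - order 5 (Phone): customer_id=5 -> matches Wendy
  - order 6 (Camera): customer_id=5 -> matches Wendy
All 6 rows appear; 1 has NULL customer.

SQL:
SELECT a.product, b.name AS customer
FROM orders a
LEFT JOIN customers b ON a.customer_id = b.id

Result:
product  | customer
---------+---------
Notebook | NULL    
Mouse    | Alice   
Pen      | Hank    
Charger  | Hank    
Phone    | Wendy   
Camera   | Wendy   


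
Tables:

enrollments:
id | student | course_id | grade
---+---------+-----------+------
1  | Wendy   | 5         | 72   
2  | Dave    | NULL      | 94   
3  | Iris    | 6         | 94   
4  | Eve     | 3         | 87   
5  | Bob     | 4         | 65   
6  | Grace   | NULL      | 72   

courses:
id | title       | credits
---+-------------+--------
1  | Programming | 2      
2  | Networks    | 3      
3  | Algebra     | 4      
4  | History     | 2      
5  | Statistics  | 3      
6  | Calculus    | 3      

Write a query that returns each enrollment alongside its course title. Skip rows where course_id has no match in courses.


INNER JOIN keeps only enrollments rows whose course_id matches an id in courses. Walk through each enrollment:
  - enrollment 1 (Wendy): course_id=5 -> matches Statistics
  - enrollment 2 (Dave): course_id=NULL, no match -> dropped
  - enrollment 3 (Iris): course_id=6 -> matches Calculus
  - enrollment 4 (Eve): course_id=3 -> matches Algebra
  - enrollment 5 (Bob): course_id=4 -> matches History
  - enrollment 6 (Grace): course_id=NULL, no match -> dropped
So 2 of 6 rows are dropped.

SQL:
SELECT a.student, b.title AS course
FROM enrollments a
INNER JOIN courses b ON a.course_id = b.id

Result:
student | course    
--------+-----------
Wendy   | Statistics
Iris    | Calculus  
Eve     | Algebra   
Bob     | History   


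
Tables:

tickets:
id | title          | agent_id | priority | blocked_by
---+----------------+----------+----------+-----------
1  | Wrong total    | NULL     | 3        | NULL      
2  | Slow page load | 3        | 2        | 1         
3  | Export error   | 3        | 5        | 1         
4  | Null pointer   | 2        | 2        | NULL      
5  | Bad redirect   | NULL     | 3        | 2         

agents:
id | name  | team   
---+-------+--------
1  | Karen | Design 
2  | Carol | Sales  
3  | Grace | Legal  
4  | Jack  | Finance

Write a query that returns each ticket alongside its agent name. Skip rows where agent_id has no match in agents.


INNER JOIN keeps only tickets rows whose agent_id matches an id in agents. Walk through each ticket:
  - ticket 1 (Wrong total): agent_id=NULL, no match -> dropped
  - ticket 2 (Slow page load): agent_id=3 -> matches Grace
  - ticket 3 (Export error): agent_id=3 -> matches Grace
  - ticket 4 (Null pointer): agent_id=2 -> matches Carol
  - ticket 5 (Bad redirect): agent_id=NULL, no match -> dropped
So 2 of 5 rows are dropped.

SQL:
SELECT a.title, b.name AS agent
FROM tickets a
INNER JOIN agents b ON a.agent_id = b.id

Result:
title          | agent
---------------+------
Slow page load | Grace
Export error   | Grace
Null pointer   | Carol


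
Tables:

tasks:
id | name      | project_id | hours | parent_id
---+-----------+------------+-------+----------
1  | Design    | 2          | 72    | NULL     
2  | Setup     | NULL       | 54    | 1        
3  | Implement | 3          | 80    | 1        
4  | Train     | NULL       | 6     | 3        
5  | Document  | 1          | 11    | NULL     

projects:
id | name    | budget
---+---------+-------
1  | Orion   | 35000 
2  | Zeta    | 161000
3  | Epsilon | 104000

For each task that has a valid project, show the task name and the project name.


INNER JOIN keeps only tasks rows whose project_id matches an id in projects. Walk through each task:
  - task 1 (Design): project_id=2 -> matches Zeta
  - task 2 (Setup): project_id=NULL, no match -> dropped
  - task 3 (Implement): project_id=3 -> matches Epsilon
  - task 4 (Train): project_id=NULL, no match -> dropped
  - task 5 (Document): project_id=1 -> matches Orion
So 2 of 5 rows are dropped.

SQL:
SELECT a.name, b.name AS project
FROM tasks a
INNER JOIN projects b ON a.project_id = b.id

Result:
name      | project
----------+--------
Design    | Zeta   
Implement | Epsilon
Document  | Orion  


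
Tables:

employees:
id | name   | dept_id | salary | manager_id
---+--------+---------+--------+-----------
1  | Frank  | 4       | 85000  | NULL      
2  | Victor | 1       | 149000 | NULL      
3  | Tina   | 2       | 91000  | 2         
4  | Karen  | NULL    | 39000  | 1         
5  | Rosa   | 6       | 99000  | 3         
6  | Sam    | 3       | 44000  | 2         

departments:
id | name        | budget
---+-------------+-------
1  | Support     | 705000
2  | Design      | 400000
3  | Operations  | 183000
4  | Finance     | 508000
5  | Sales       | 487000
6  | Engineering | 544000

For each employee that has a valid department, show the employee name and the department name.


INNER JOIN keeps only employees rows whose dept_id matches an id in departments. Walk through each employee:
  - employee 1 (Frank): dept_id=4 -> matches Finance
  - employee 2 (Victor): dept_id=1 -> matches Support
  - employee 3 (Tina): dept_id=2 -> matches Design
  - employee 4 (Karen): dept_id=NULL, no match -> dropped
  - employee 5 (Rosa): dept_id=6 -> matches Engineering
  - employee 6 (Sam): dept_id=3 -> matches Operations
So 1 of 6 rows is dropped.

SQL:
SELECT a.name, b.name AS department
FROM employees a
INNER JOIN departments b ON a.dept_id = b.id

Result:
name   | department 
-------+------------
Frank  | Finance    
Victor | Support    
Tina   | Design     
Rosa   | Engineering
Sam    | Operations 


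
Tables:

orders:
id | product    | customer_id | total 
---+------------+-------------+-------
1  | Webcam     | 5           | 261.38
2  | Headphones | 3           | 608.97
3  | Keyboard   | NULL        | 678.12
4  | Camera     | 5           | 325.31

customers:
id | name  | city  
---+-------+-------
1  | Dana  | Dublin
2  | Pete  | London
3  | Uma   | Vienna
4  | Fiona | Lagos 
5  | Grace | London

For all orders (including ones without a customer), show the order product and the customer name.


LEFT JOIN keeps every row from orders (the left table); where customer_id has no match in customers, the customer columns become NULL. Walk through each order:
  - order 1 (Webcam): customer_id=5 -> matches Grace
  - order 2 (Headphones): customer_id=3 -> matches Uma
  - order 3 (Keyboard): customer_id=NULL, no match -> kept with NULL
  - order 4 (Camera): customer_id=5 -> matches Grace
All 4 rows appear; 1 has NULL customer.

SQL:
SELECT a.product, b.name AS customer
FROM orders a
LEFT JOIN customers b ON a.customer_id = b.id

Result:
product    | customer
-----------+---------
Webcam     | Grace   
Headphones | Uma     
Keyboard   | NULL    
Camera     | Grace   


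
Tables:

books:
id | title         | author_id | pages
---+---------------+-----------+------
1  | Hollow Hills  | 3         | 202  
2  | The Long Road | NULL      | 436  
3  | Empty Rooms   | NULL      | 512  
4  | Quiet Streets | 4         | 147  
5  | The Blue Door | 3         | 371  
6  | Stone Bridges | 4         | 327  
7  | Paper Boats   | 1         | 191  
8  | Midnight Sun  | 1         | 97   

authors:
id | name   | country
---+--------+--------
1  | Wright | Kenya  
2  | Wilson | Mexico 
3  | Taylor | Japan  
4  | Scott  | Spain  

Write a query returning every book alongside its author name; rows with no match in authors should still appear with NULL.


LEFT JOIN keeps every row from books (the left table); where author_id has no match in authors, the author columns become NULL. Walk through each book:
  - book 1 (Hollow Hills): author_id=3 -> matches Taylor
  - book 2 (The Long Road): author_id=NULL, no match -> kept with NULL
  - book 3 (Empty Rooms): author_id=NULL, no match -> kept with NULL
  - book 4 (Quiet Streets): author_id=4 -> matches Scott
  - book 5 (The Blue Door): author_id=3 -> matches Taylor
  - book 6 (Stone Bridges): author_id=4 -> matches Scott
  - book 7 (Paper Boats): author_id=1 -> matches Wright
  - book 8 (Midnight Sun): author_id=1 -> matches Wright
All 8 rows appear; 2 have NULL author.

SQL:
SELECT a.title, b.name AS author
FROM books a
LEFT JOIN authors b ON a.author_id = b.id

Result:
title         | author
--------------+-------
Hollow Hills  | Taylor
The Long Road | NULL  
Empty Rooms   | NULL  
Quiet Streets | Scott 
The Blue Door | Taylor
Stone Bridges | Scott 
Paper Boats   | Wright
Midnight Sun  | Wright


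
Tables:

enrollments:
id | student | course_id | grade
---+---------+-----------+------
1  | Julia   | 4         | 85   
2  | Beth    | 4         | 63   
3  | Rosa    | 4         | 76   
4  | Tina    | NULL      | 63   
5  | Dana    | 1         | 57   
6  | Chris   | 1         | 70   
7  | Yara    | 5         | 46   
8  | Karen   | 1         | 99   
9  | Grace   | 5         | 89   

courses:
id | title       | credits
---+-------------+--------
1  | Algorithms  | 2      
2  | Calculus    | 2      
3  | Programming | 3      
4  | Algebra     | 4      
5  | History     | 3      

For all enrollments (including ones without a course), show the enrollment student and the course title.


LEFT JOIN keeps every row from enrollments (the left table); where course_id has no match in courses, the course columns become NULL. Walk through each enrollment:
  - enrollment 1 (Julia): course_id=4 -> matches Algebra
  - enrollment 2 (Beth): course_id=4 -> matches Algebra
  - enrollment 3 (Rosa): course_id=4 -> matches Algebra
  - enrollment 4 (Tina): course_id=NULL, no match -> kept with NULL
  - enrollment 5 (Dana): course_id=1 -> matches Algorithms
  - enrollment 6 (Chris): course_id=1 -> matches Algorithms
  - enrollment 7 (Yara): course_id=5 -> matches History
  - enrollment 8 (Karen): course_id=1 -> matches Algorithms
  - enrollment 9 (Grace): course_id=5 -> matches History
All 9 rows appear; 1 has NULL course.

SQL:
SELECT a.student, b.title AS course
FROM enrollments a
LEFT JOIN courses b ON a.course_id = b.id

Result:
student | course    
--------+-----------
Julia   | Algebra   
Beth    | Algebra   
Rosa    | Algebra   
Tina    | NULL      
Dana    | Algorithms
Chris   | Algorithms
Yara    | History   
Karen   | Algorithms
Grace   | History   


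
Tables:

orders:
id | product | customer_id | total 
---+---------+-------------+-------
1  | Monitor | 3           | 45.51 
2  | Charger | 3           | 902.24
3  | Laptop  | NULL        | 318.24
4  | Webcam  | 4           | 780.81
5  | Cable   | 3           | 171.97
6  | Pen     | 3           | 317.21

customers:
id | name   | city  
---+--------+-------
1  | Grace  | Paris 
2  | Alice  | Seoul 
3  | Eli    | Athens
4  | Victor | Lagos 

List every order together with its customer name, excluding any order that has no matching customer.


INNER JOIN keeps only orders rows whose customer_id matches an id in customers. Walk through each order:
  - order 1 (Monitor): customer_id=3 -> matches Eli
  - order 2 (Charger): customer_id=3 -> matches Eli
  - order 3 (Laptop): customer_id=NULL, no match -> dropped
  - order 4 (Webcam): customer_id=4 -> matches Victor
  - order 5 (Cable): customer_id=3 -> matches Eli
  - order 6 (Pen): customer_id=3 -> matches Eli
So 1 of 6 rows is dropped.

SQL:
SELECT a.product, b.name AS customer
FROM orders a
INNER JOIN customers b ON a.customer_id = b.id

Result:
product | customer
--------+---------
Monitor | Eli     
Charger | Eli     
Webcam  | Victor  
Cable   | Eli     
Pen     | Eli     


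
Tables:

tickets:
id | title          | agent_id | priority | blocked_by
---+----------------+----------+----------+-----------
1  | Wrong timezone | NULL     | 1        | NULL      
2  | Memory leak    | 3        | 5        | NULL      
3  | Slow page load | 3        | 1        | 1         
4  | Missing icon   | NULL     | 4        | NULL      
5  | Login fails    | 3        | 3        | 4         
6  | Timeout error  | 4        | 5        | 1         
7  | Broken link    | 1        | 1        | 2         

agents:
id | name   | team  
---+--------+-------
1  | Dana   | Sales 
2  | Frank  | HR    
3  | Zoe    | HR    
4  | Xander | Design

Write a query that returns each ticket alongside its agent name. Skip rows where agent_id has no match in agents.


INNER JOIN keeps only tickets rows whose agent_id matches an id in agents. Walk through each ticket:
  - ticket 1 (Wrong timezone): agent_id=NULL, no match -> dropped
  - ticket 2 (Memory leak): agent_id=3 -> matches Zoe
  - ticket 3 (Slow page load): agent_id=3 -> matches Zoe
  - ticket 4 (Missing icon): agent_id=NULL, no match -> dropped
  - ticket 5 (Login fails): agent_id=3 -> matches Zoe
  - ticket 6 (Timeout error): agent_id=4 -> matches Xander
  - ticket 7 (Broken link): agent_id=1 -> matches Dana
So 2 of 7 rows are dropped.

SQL:
SELECT a.title, b.name AS agent
FROM tickets a
INNER JOIN agents b ON a.agent_id = b.id

Result:
title          | agent 
---------------+-------
Memory leak    | Zoe   
Slow page load | Zoe   
Login fails    | Zoe   
Timeout error  | Xander
Broken link    | Dana  


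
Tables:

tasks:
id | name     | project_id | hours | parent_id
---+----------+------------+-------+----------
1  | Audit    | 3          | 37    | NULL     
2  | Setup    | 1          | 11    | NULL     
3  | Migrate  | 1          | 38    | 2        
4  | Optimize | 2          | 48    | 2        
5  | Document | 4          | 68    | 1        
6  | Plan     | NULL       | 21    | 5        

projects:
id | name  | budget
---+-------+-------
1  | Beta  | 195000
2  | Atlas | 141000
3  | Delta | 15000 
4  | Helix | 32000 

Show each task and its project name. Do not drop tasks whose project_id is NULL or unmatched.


LEFT JOIN keeps every row from tasks (the left table); where project_id has no match in projects, the project columns become NULL. Walk through each task:
  - task 1 (Audit): project_id=3 -> matches Delta
  - task 2 (Setup): project_id=1 -> matches Beta
  - task 3 (Migrate): project_id=1 -> matches Beta
  - task 4 (Optimize): project_id=2 -> matches Atlas
  - task 5 (Document): project_id=4 -> matches Helix
  - task 6 (Plan): project_id=NULL, no match -> kept with NULL
All 6 rows appear; 1 has NULL project.

SQL:
SELECT a.name, b.name AS project
FROM tasks a
LEFT JOIN projects b ON a.project_id = b.id

Result:
name     | project
---------+--------
Audit    | Delta  
Setup    | Beta   
Migrate  | Beta   
Optimize | Atlas  
Document | Helix  
Plan     | NULL   


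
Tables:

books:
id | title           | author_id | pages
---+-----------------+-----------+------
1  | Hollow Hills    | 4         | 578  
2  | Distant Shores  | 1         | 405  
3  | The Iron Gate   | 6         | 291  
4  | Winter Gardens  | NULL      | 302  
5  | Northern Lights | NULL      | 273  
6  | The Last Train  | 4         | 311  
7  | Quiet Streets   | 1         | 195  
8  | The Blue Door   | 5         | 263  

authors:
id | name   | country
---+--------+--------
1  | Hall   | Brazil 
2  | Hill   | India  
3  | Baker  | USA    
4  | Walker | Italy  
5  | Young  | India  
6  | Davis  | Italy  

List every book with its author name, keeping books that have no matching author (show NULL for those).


LEFT JOIN keeps every row from books (the left table); where author_id has no match in authors, the author columns become NULL. Walk through each book:
  - book 1 (Hollow Hills): author_id=4 -> matches Walker
  - book 2 (Distant Shores): author_id=1 -> matches Hall
  - book 3 (The Iron Gate): author_id=6 -> matches Davis
  - book 4 (Winter Gardens): author_id=NULL, no match -> kept with NULL
  - book 5 (Northern Lights): author_id=NULL, no match -> kept with NULL
  - book 6 (The Last Train): author_id=4 -> matches Walker
  - book 7 (Quiet Streets): author_id=1 -> matches Hall
  - book 8 (The Blue Door): author_id=5 -> matches Young
All 8 rows appear; 2 have NULL author.

SQL:
SELECT a.title, b.name AS author
FROM books a
LEFT JOIN authors b ON a.author_id = b.id

Result:
title           | author
----------------+-------
Hollow Hills    | Walker
Distant Shores  | Hall  
The Iron Gate   | Davis 
Winter Gardens  | NULL  
Northern Lights | NULL  
The Last Train  | Walker
Quiet Streets   | Hall  
The Blue Door   | Young 


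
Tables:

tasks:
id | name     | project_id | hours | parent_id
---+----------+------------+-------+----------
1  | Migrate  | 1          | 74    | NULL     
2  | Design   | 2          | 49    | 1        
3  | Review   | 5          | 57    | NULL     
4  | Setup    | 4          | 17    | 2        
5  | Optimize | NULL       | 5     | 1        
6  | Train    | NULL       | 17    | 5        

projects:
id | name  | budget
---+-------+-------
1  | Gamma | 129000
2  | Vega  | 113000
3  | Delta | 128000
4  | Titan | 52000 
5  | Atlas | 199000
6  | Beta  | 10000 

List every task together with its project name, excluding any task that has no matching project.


INNER JOIN keeps only tasks rows whose project_id matches an id in projects. Walk through each task:
  - task 1 (Migrate): project_id=1 -> matches Gamma
  - task 2 (Design): project_id=2 -> matches Vega
  - task 3 (Review): project_id=5 -> matches Atlas
  - task 4 (Setup): project_id=4 -> matches Titan
  - task 5 (Optimize): project_id=NULL, no match -> dropped
  - task 6 (Train): project_id=NULL, no match -> dropped
So 2 of 6 rows are dropped.

SQL:
SELECT a.name, b.name AS project
FROM tasks a
INNER JOIN projects b ON a.project_id = b.id

Result:
name    | project
--------+--------
Migrate | Gamma  
Design  | Vega   
Review  | Atlas  
Setup   | Titan  


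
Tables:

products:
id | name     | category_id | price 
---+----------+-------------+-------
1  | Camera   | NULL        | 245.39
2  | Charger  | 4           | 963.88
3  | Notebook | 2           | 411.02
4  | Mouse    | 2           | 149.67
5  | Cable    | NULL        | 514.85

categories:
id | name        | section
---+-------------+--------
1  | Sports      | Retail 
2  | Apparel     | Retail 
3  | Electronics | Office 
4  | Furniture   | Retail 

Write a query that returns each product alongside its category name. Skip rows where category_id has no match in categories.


INNER JOIN keeps only products rows whose category_id matches an id in categories. Walk through each product:
  - product 1 (Camera): category_id=NULL, no match -> dropped
  - product 2 (Charger): category_id=4 -> matches Furniture
  - product 3 (Notebook): category_id=2 -> matches Apparel
  - product 4 (Mouse): category_id=2 -> matches Apparel
  - product 5 (Cable): category_id=NULL, no match -> dropped
So 2 of 5 rows are dropped.

SQL:
SELECT a.name, b.name AS category
FROM products a
INNER JOIN categories b ON a.category_id = b.id

Result:
name     | category 
---------+----------
Charger  | Furniture
Notebook | Apparel  
Mouse    | Apparel  


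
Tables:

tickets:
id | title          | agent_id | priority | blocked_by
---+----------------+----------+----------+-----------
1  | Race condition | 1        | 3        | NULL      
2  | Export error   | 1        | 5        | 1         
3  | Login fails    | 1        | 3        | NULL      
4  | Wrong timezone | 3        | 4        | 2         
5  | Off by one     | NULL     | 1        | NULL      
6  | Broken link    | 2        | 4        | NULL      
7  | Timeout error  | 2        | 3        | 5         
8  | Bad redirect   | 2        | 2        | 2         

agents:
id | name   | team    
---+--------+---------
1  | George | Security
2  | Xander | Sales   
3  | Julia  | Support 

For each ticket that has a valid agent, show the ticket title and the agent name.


INNER JOIN keeps only tickets rows whose agent_id matches an id in agents. Walk through each ticket:
  - ticket 1 (Race condition): agent_id=1 -> matches George
  - ticket 2 (Export error): agent_id=1 -> matches George
  - ticket 3 (Login fails): agent_id=1 -> matches George
  - ticket 4 (Wrong timezone): agent_id=3 -> matches Julia
  - ticket 5 (Off by one): agent_id=NULL, no match -> dropped
  - ticket 6 (Broken link): agent_id=2 -> matches Xander
  - ticket 7 (Timeout error): agent_id=2 -> matches Xander
  - ticket 8 (Bad redirect): agent_id=2 -> matches Xander
So 1 of 8 rows is dropped.

SQL:
SELECT a.title, b.name AS agent
FROM tickets a
INNER JOIN agents b ON a.agent_id = b.id

Result:
title          | agent 
---------------+-------
Race condition | George
Export error   | George
Login fails    | George
Wrong timezone | Julia 
Broken link    | Xander
Timeout error  | Xander
Bad redirect   | Xander


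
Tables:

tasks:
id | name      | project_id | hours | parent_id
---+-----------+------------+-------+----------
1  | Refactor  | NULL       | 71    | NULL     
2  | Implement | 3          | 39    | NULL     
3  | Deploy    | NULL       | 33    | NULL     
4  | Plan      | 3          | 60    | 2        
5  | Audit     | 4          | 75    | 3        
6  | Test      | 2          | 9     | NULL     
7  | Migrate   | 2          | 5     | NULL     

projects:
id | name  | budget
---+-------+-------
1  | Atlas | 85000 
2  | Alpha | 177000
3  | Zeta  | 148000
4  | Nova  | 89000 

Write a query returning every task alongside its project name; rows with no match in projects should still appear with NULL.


LEFT JOIN keeps every row from tasks (the left table); where project_id has no match in projects, the project columns become NULL. Walk through each task:
  - task 1 (Refactor): project_id=NULL, no match -> kept with NULL
  - task 2 (Implement): project_id=3 -> matches Zeta
  - task 3 (Deploy): project_id=NULL, no match -> kept with NULL
  - task 4 (Plan): project_id=3 -> matches Zeta
  - task 5 (Audit): project_id=4 -> matches Nova
  - task 6 (Test): project_id=2 -> matches Alpha
  - task 7 (Migrate): project_id=2 -> matches Alpha
All 7 rows appear; 2 have NULL project.

SQL:
SELECT a.name, b.name AS project
FROM tasks a
LEFT JOIN projects b ON a.project_id = b.id

Result:
name      | project
----------+--------
Refactor  | NULL   
Implement | Zeta   
Deploy    | NULL   
Plan      | Zeta   
Audit     | Nova   
Test      | Alpha  
Migrate   | Alpha  


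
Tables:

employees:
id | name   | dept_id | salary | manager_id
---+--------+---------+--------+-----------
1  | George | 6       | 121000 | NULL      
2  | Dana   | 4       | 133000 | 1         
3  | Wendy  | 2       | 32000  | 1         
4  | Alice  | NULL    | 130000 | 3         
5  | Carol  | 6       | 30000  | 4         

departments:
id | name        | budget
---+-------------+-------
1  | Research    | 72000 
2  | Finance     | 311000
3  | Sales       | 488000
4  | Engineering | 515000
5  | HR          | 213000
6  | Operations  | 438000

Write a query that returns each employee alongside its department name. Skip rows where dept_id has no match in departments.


INNER JOIN keeps only employees rows whose dept_id matches an id in departments. Walk through each employee:
  - employee 1 (George): dept_id=6 -> matches Operations
  - employee 2 (Dana): dept_id=4 -> matches Engineering
  - employee 3 (Wendy): dept_id=2 -> matches Finance
  - employee 4 (Alice): dept_id=NULL, no match -> dropped
  - employee 5 (Carol): dept_id=6 -> matches Operations
So 1 of 5 rows is dropped.

SQL:
SELECT a.name, b.name AS department
FROM employees a
INNER JOIN departments b ON a.dept_id = b.id

Result:
name   | department 
-------+------------
George | Operations 
Dana   | Engineering
Wendy  | Finance    
Carol  | Operations 


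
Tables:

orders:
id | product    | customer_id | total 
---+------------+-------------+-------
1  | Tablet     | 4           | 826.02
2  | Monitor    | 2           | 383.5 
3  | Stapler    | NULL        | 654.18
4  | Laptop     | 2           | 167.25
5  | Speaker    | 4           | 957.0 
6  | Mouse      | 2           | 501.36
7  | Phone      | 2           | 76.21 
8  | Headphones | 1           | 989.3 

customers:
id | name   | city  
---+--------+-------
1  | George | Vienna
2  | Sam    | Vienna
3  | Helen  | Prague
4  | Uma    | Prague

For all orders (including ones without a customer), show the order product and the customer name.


LEFT JOIN keeps every row from orders (the left table); where customer_id has no match in customers, the customer columns become NULL. Walk through each order:
  - order 1 (Tablet): customer_id=4 -> matches Uma
  - order 2 (Monitor): customer_id=2 -> matches Sam
  - order 3 (Stapler): customer_id=NULL, no match -> kept with NULL
  - order 4 (Laptop): customer_id=2 -> matches Sam
  - order 5 (Speaker): customer_id=4 -> matches Uma
  - order 6 (Mouse): customer_id=2 -> matches Sam
  - order 7 (Phone): customer_id=2 -> matches Sam
  - order 8 (Headphones): customer_id=1 -> matches George
All 8 rows appear; 1 has NULL customer.

SQL:
SELECT a.product, b.name AS customer
FROM orders a
LEFT JOIN customers b ON a.customer_id = b.id

Result:
product    | customer
-----------+---------
Tablet     | Uma     
Monitor    | Sam     
Stapler    | NULL    
Laptop     | Sam     
Speaker    | Uma     
Mouse      | Sam     
Phone      | Sam     
Headphones | George  


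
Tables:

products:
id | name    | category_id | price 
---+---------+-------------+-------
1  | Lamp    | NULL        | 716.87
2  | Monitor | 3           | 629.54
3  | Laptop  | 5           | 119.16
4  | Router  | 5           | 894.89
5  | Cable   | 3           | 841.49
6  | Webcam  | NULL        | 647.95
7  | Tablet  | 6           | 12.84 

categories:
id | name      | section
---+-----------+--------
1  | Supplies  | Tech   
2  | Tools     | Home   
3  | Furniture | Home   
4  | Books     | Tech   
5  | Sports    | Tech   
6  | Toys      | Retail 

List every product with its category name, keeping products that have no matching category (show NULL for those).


LEFT JOIN keeps every row from products (the left table); where category_id has no match in categories, the category columns become NULL. Walk through each product:
  - product 1 (Lamp): category_id=NULL, no match -> kept with NULL
  - product 2 (Monitor): category_id=3 -> matches Furniture
  - product 3 (Laptop): category_id=5 -> matches Sports
  - product 4 (Router): category_id=5 -> matches Sports
  - product 5 (Cable): category_id=3 -> matches Furniture
  - product 6 (Webcam): category_id=NULL, no match -> kept with NULL
  - product 7 (Tablet): category_id=6 -> matches Toys
All 7 rows appear; 2 have NULL category.

SQL:
SELECT a.name, b.name AS category
FROM products a
LEFT JOIN categories b ON a.category_id = b.id

Result:
name    | category 
--------+----------
Lamp    | NULL     
Monitor | Furniture
Laptop  | Sports   
Router  | Sports   
Cable   | Furniture
Webcam  | NULL     
Tablet  | Toys     
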